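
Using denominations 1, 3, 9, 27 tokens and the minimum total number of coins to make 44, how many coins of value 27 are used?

44 = 1×27 + 1×9 + 2×3 + 2×1
Count of 27: 1

1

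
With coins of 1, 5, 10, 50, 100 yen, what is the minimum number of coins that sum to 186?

Use the largest denomination that fits, subtract, and repeat.
186 − 1×100→86 − 1×50→36 − 3×10→6 − 1×5→1 − 1×1→0
Total coins = 1 + 1 + 3 + 1 + 1 = 7

7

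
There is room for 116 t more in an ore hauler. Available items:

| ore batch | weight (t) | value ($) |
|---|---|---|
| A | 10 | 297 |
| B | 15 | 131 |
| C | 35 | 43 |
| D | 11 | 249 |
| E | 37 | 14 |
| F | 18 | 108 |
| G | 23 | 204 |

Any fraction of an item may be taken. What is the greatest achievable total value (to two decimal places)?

Ratios (sorted): A 29.70, D 22.64, G 8.87, B 8.73, F 6.00, C 1.23, E 0.38
take A (10 @ 297); take D (11 @ 249); take G (23 @ 204); take B (15 @ 131); take F (18 @ 108); take C (35 @ 43); take 4/37 of E → 1.51. Capacity used 116/116.
Total value = 1033.51

1033.51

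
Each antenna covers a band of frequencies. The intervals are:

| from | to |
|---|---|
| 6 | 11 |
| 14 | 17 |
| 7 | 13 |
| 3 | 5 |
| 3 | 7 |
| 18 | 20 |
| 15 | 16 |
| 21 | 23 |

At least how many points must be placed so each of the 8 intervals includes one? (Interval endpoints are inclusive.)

Sort by right endpoint; whenever an interval is uncovered, place a point at its right end.
By right end: [3,5]  [3,7]  [6,11]  [7,13]  [15,16]  [14,17]  [18,20]  [21,23]
[3,5] uncovered → point at 5; [6,11] uncovered → point at 11; [15,16] uncovered → point at 16; [18,20] uncovered → point at 20; [21,23] uncovered → point at 23.
Points: 5, 11, 16, 20, 23 (5 total).

5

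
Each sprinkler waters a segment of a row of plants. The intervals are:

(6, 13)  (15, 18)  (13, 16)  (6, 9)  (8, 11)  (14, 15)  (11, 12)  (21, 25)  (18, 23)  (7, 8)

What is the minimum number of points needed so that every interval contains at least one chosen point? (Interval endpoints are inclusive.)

Process intervals by earliest right end; each time one isn't hit yet, stab at its right endpoint.
By right end: [7,8]  [6,9]  [8,11]  [11,12]  [6,13]  [14,15]  [13,16]  [15,18]  [18,23]  [21,25]
[7,8] uncovered → point at 8; [11,12] uncovered → point at 12; [14,15] uncovered → point at 15; [18,23] uncovered → point at 23.
Points: 8, 12, 15, 23 (4 total).

4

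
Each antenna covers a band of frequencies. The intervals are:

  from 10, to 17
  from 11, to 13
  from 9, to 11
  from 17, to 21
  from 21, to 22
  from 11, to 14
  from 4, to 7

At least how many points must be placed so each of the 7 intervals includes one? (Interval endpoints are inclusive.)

By right end: [4,7]  [9,11]  [11,13]  [11,14]  [10,17]  [17,21]  [21,22]
[4,7] uncovered → point at 7; [9,11] uncovered → point at 11; [17,21] uncovered → point at 21.
Points: 7, 11, 21 (3 total).

3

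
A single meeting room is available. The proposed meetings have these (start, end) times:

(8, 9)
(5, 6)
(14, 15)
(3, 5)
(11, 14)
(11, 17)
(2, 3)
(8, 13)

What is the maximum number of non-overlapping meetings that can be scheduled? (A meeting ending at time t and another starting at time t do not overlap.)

6

Sort by end time and greedily take each interval whose start is ≥ the last chosen end.
Sorted by end: (2,3)  (3,5)  (5,6)  (8,9)  (8,13)  (11,14)  (14,15)  (11,17)
take (2,3); take (3,5); take (5,6); take (8,9); take (11,14); take (14,15).
Selected 6 meetings.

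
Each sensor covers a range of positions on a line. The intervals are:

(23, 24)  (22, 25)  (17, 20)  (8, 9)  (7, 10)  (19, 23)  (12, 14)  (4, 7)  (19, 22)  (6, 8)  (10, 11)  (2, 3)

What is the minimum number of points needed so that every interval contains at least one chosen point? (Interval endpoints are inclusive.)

7

Sort by right endpoint; whenever an interval is uncovered, place a point at its right end.
Sorted: [2,3] [4,7] [6,8] [8,9] [7,10] [10,11] [12,14] [17,20] [19,22] [19,23] [23,24] [22,25]
{[2,3]} hit by 3; {[4,7],[6,8]} hit by 7; {[8,9],[7,10]} hit by 9; {[10,11]} hit by 11; {[12,14]} hit by 14; {[17,20],[19,22],[19,23]} hit by 20; {[23,24],[22,25]} hit by 24.
Points: 3, 7, 9, 11, 14, 20, 24 (7 total).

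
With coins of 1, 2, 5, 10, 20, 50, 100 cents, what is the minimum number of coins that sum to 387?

8

387 = 3×100 + 1×50 + 1×20 + 1×10 + 1×5 + 1×2
Total coins = 3 + 1 + 1 + 1 + 1 + 1 = 8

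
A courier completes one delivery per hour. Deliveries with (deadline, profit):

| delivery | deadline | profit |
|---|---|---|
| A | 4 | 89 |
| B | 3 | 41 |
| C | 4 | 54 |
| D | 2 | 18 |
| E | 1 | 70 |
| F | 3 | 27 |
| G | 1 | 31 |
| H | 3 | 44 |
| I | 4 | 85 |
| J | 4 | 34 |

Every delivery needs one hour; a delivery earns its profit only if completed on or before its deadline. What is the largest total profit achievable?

298

Take jobs in profit order; each goes to the latest open slot no later than its deadline.
By profit: A(d4,89), I(d4,85), E(d1,70), C(d4,54), H(d3,44), B(d3,41), J(d4,34), G(d1,31), F(d3,27), D(d2,18)
A→slot 4; I→slot 3; E→slot 1; C→slot 2; H skipped; B skipped; J skipped; G skipped; F skipped; D skipped.
Profit = 70 + 54 + 85 + 89 = 298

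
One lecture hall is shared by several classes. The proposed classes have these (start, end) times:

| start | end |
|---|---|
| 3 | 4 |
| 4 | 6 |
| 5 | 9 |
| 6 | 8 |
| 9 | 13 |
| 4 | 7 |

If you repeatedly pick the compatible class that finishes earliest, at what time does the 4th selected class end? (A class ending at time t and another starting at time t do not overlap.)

13

Greedy by earliest finish: after sorting by end time, pick each interval compatible with the last pick.
Sorted by end: (3,4)  (4,6)  (4,7)  (6,8)  (5,9)  (9,13)
take (3,4); take (4,6); take (6,8); skip (5,9); take (9,13).
Selected: (3,4) (4,6) (6,8) (9,13)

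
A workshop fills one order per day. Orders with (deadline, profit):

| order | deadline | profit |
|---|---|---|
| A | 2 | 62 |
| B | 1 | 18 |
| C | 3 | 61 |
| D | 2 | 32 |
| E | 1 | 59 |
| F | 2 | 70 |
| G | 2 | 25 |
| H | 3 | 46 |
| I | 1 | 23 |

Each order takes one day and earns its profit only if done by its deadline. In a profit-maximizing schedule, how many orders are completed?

3

Take jobs in profit order; each goes to the latest open slot no later than its deadline.
Profit order: F=70 A=62 C=61 E=59 H=46 D=32 G=25 I=23 B=18
Assign: F→slot 2, A→slot 1, C→slot 3, E skipped, H skipped, D skipped, G skipped, I skipped, B skipped.
Slots: [1:A] [2:F] [3:C]
3 of 9 scheduled.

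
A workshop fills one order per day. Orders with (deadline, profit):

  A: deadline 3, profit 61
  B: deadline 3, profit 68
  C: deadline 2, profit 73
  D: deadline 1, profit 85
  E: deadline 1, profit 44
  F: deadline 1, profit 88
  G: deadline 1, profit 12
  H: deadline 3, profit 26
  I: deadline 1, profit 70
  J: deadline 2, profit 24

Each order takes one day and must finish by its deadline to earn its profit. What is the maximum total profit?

229

Profit order: F=88 D=85 C=73 I=70 B=68 A=61 E=44 H=26 J=24 G=12
Assign: F→slot 1, D skipped, C→slot 2, I skipped, B→slot 3, A skipped, E skipped, H skipped, J skipped, G skipped.
Slots: [1:F] [2:C] [3:B]
Profit = 88 + 73 + 68 = 229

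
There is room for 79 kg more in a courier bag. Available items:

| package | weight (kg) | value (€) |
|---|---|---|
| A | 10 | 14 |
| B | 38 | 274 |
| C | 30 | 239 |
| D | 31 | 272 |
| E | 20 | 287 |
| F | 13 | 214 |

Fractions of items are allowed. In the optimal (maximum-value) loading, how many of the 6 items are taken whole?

3

Ratios (sorted): F 16.46, E 14.35, D 8.77, C 7.97, B 7.21, A 1.40
take F (13 @ 214); take E (20 @ 287); take D (31 @ 272); take 15/30 of C → 119.50. Capacity used 79/79.
3 item(s) taken whole; one partial (take 15/30 of C).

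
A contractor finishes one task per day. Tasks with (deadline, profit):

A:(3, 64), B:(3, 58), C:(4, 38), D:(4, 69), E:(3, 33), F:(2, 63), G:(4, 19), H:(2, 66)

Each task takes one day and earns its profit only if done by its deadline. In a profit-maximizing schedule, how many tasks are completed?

4

By profit: D(d4,69), H(d2,66), A(d3,64), F(d2,63), B(d3,58), C(d4,38), E(d3,33), G(d4,19)
D→slot 4; H→slot 2; A→slot 3; F→slot 1; B skipped; C skipped; E skipped; G skipped.
4 of 8 scheduled.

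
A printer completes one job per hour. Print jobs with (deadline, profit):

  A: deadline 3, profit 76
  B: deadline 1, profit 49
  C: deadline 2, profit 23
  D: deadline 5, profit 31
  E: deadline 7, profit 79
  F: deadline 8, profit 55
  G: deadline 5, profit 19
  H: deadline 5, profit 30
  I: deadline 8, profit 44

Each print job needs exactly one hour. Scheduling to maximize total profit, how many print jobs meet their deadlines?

8

Take jobs in profit order; each goes to the latest open slot no later than its deadline.
Profit order: E=79 A=76 F=55 B=49 I=44 D=31 H=30 C=23 G=19
Assign: E→slot 7, A→slot 3, F→slot 8, B→slot 1, I→slot 6, D→slot 5, H→slot 4, C→slot 2, G skipped.
Slots: [1:B] [2:C] [3:A] [4:H] [5:D] [6:I] [7:E] [8:F]
8 of 9 scheduled.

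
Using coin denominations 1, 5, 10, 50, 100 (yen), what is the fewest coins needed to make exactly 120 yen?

Use the largest denomination that fits, subtract, and repeat.
120 = 1×100 + 2×10
Total coins = 1 + 2 = 3

3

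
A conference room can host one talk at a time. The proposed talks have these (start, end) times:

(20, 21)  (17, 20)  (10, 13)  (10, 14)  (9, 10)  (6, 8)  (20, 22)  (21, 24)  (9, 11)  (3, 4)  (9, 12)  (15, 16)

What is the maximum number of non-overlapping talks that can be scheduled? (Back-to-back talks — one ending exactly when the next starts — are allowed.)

8

Sorted by end: (3,4)  (6,8)  (9,10)  (9,11)  (9,12)  (10,13)  (10,14)  (15,16)  (17,20)  (20,21)  (20,22)  (21,24)
take (3,4); take (6,8); take (9,10); take (10,13); skip (10,14); take (15,16); take (17,20); take (20,21); take (21,24).
Selected 8 talks.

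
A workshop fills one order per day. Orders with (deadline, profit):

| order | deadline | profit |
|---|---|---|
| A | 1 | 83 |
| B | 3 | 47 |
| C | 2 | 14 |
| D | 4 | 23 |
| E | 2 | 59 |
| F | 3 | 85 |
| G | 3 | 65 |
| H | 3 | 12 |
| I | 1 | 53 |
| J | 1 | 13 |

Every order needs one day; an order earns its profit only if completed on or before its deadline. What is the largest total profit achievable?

256

Take jobs in profit order; each goes to the latest open slot no later than its deadline.
By profit: F(d3,85), A(d1,83), G(d3,65), E(d2,59), I(d1,53), B(d3,47), D(d4,23), C(d2,14), J(d1,13), H(d3,12)
F→slot 3; A→slot 1; G→slot 2; E skipped; I skipped; B skipped; D→slot 4; C skipped; J skipped; H skipped.
Profit = 83 + 65 + 85 + 23 = 256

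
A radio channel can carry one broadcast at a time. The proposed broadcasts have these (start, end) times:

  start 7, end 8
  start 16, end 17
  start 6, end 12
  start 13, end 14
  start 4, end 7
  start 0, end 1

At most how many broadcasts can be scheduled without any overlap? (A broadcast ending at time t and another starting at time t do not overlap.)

5

Order by finish time; keep every interval that doesn't clash with the previous kept one.
Sorted by end: (0,1)  (4,7)  (7,8)  (6,12)  (13,14)  (16,17)
take (0,1); take (4,7); take (7,8); take (13,14); take (16,17).
Selected 5 broadcasts.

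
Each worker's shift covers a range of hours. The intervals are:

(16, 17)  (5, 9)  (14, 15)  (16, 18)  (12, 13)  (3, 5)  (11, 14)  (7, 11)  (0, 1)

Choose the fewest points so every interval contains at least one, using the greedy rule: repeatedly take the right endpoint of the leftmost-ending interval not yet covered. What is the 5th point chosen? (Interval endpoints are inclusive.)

15

Process intervals by earliest right end; each time one isn't hit yet, stab at its right endpoint.
By right end: [0,1]  [3,5]  [5,9]  [7,11]  [12,13]  [11,14]  [14,15]  [16,17]  [16,18]
[0,1] uncovered → point at 1; [3,5] uncovered → point at 5; [7,11] uncovered → point at 11; [12,13] uncovered → point at 13; [14,15] uncovered → point at 15; [16,17] uncovered → point at 17.
Points: 1, 5, 11, 13, 15, 17 (6 total).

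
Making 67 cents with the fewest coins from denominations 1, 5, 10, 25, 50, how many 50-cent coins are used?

67 − 1×50→17 − 1×10→7 − 1×5→2 − 2×1→0
Count of 50: 1

1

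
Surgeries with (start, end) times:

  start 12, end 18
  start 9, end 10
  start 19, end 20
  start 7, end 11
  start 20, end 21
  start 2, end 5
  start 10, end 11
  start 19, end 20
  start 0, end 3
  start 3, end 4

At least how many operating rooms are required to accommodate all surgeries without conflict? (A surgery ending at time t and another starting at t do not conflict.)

2

Count concurrent intervals with a sweep; the peak is the room count.
Events (time:±→running): 0:+→1 2:+→2 … peak 2.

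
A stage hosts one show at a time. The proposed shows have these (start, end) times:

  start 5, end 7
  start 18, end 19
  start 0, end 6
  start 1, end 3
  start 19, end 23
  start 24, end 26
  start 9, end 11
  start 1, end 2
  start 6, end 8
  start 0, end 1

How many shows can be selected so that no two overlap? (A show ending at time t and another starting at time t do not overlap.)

Order by finish time; keep every interval that doesn't clash with the previous kept one.
Sorted by end: (0,1)  (1,2)  (1,3)  (0,6)  (5,7)  (6,8)  (9,11)  (18,19)  (19,23)  (24,26)
take (0,1); take (1,2); take (5,7); take (9,11); take (18,19); take (19,23); take (24,26).
Selected 7 shows.

7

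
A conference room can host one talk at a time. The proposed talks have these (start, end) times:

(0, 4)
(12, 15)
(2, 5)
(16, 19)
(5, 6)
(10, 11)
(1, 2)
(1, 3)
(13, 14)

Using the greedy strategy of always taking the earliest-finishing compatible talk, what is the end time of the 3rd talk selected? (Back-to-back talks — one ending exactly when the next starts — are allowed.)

By end time: (1,2), (1,3), (0,4), (2,5), (5,6), (10,11), (13,14), (12,15), (16,19).
Pick (1,2); next start ≥ 2 → (2,5); next start ≥ 5 → (5,6); next start ≥ 6 → (10,11); next start ≥ 11 → (13,14); next start ≥ 14 → (16,19).
Selected: (1,2) (2,5) (5,6) (10,11) (13,14) (16,19)

6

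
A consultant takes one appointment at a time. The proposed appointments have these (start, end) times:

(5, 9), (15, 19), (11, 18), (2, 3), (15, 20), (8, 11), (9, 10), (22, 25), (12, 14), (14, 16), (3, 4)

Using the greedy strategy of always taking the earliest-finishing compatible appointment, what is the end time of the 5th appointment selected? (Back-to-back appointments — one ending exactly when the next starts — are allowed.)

14

By end time: (2,3), (3,4), (5,9), (9,10), (8,11), (12,14), (14,16), (11,18), (15,19), (15,20), (22,25).
Pick (2,3); next start ≥ 3 → (3,4); next start ≥ 4 → (5,9); next start ≥ 9 → (9,10); next start ≥ 10 → (12,14); next start ≥ 14 → (14,16); next start ≥ 16 → (22,25).
Selected: (2,3) (3,4) (5,9) (9,10) (12,14) (14,16) (22,25)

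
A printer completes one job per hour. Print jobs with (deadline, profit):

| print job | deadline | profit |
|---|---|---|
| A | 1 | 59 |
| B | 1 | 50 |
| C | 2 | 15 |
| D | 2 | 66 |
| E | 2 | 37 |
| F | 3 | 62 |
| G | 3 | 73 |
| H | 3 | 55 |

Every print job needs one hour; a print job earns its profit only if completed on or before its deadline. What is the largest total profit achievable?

Take jobs in profit order; each goes to the latest open slot no later than its deadline.
Profit order: G=73 D=66 F=62 A=59 H=55 B=50 E=37 C=15
Assign: G→slot 3, D→slot 2, F→slot 1, A skipped, H skipped, B skipped, E skipped, C skipped.
Slots: [1:F] [2:D] [3:G]
Profit = 62 + 66 + 73 = 201

201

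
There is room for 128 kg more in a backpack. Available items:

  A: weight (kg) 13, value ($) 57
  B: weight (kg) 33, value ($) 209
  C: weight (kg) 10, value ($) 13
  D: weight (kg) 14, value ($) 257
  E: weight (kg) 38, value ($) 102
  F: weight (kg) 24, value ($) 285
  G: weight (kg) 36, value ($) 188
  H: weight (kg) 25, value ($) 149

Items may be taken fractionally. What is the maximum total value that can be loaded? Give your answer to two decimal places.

Sort by value per unit weight and fill in that order.
Order: D (257/14=18.36) > F (285/24=11.88) > B (209/33=6.33) > H (149/25=5.96) > G (188/36=5.22) > A (57/13=4.38) > E (102/38=2.68) > C (13/10=1.30)
Fill: take D (14 @ 257) → take F (24 @ 285) → take B (33 @ 209) → take H (25 @ 149) → take 32/36 of G → 167.11; 128/128 used.
Total value = 1067.11

1067.11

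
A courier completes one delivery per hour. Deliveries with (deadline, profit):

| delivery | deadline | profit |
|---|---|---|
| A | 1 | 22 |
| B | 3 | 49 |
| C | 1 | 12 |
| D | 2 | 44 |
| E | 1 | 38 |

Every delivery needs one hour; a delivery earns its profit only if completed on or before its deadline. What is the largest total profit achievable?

By profit: B(d3,49), D(d2,44), E(d1,38), A(d1,22), C(d1,12)
B→slot 3; D→slot 2; E→slot 1; A skipped; C skipped.
Profit = 38 + 44 + 49 = 131

131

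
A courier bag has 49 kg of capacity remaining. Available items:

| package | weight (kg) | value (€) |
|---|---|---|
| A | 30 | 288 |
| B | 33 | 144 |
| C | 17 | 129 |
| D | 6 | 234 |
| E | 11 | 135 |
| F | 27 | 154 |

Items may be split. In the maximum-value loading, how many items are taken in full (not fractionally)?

3

Sort by value per unit weight and fill in that order.
Order: D (234/6=39.00) > E (135/11=12.27) > A (288/30=9.60) > C (129/17=7.59) > F (154/27=5.70) > B (144/33=4.36)
Fill: take D (6 @ 234) → take E (11 @ 135) → take A (30 @ 288) → take 2/17 of C → 15.18; 49/49 used.
3 item(s) taken whole; one partial (take 2/17 of C).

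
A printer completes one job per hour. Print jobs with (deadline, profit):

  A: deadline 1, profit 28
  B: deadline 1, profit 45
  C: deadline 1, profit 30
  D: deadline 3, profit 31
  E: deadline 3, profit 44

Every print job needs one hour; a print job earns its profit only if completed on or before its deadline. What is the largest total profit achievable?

120

Profit order: B=45 E=44 D=31 C=30 A=28
Assign: B→slot 1, E→slot 3, D→slot 2, C skipped, A skipped.
Slots: [1:B] [2:D] [3:E]
Profit = 45 + 31 + 44 = 120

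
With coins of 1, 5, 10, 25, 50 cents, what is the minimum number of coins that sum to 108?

6

108 − 2×50→8 − 1×5→3 − 3×1→0
Total coins = 2 + 1 + 3 = 6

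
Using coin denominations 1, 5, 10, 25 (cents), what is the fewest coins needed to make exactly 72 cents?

6

Use the largest denomination that fits, subtract, and repeat.
72 − 2×25→22 − 2×10→2 − 2×1→0
Total coins = 2 + 2 + 2 = 6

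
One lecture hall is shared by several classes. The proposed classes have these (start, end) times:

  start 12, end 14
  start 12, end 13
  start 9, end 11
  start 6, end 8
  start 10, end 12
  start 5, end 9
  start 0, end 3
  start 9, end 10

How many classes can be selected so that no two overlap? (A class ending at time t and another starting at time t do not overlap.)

Sorted by end: (0,3)  (6,8)  (5,9)  (9,10)  (9,11)  (10,12)  (12,13)  (12,14)
take (0,3); take (6,8); take (9,10); skip (9,11); take (10,12); take (12,13).
Selected 5 classes.

5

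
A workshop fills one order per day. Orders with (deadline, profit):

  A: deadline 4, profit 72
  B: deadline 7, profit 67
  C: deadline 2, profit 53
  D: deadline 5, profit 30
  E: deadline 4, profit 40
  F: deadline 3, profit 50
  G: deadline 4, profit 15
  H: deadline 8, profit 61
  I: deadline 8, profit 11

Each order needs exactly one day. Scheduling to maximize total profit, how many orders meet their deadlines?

8

By profit: A(d4,72), B(d7,67), H(d8,61), C(d2,53), F(d3,50), E(d4,40), D(d5,30), G(d4,15), I(d8,11)
A→slot 4; B→slot 7; H→slot 8; C→slot 2; F→slot 3; E→slot 1; D→slot 5; G skipped; I→slot 6.
8 of 9 scheduled.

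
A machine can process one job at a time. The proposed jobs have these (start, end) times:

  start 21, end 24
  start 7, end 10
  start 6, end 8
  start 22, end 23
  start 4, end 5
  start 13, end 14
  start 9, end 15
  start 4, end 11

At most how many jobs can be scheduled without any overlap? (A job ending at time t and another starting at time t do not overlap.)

Sorted by end: (4,5)  (6,8)  (7,10)  (4,11)  (13,14)  (9,15)  (22,23)  (21,24)
take (4,5); take (6,8); take (13,14); take (22,23); skip (21,24).
Selected 4 jobs.

4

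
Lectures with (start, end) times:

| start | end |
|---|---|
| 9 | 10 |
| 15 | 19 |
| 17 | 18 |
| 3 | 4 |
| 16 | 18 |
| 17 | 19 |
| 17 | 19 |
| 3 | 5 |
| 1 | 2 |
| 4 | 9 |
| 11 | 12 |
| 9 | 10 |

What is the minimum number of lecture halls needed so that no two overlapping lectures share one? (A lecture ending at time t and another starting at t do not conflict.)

5

Count concurrent intervals with a sweep; the peak is the room count.
Events (time:±→running): 1:+→1 2:-→0 3:+→1 3:+→2 4:-→1 4:+→2 5:-→1 9:-→0 9:+→1 9:+→2 10:-→1 10:-→0 11:+→1 12:-→0 15:+→1 16:+→2 17:+→3 17:+→4 17:+→5 … peak 5.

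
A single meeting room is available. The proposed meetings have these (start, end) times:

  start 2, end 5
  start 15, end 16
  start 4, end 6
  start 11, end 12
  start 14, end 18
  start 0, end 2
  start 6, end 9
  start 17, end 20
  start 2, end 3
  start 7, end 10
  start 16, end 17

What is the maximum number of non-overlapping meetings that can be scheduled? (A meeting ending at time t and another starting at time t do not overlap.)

Greedy by earliest finish: after sorting by end time, pick each interval compatible with the last pick.
Sorted by end: (0,2)  (2,3)  (2,5)  (4,6)  (6,9)  (7,10)  (11,12)  (15,16)  (16,17)  (14,18)  (17,20)
take (0,2); take (2,3); take (4,6); take (6,9); take (11,12); take (15,16); take (16,17); take (17,20).
Selected 8 meetings.

8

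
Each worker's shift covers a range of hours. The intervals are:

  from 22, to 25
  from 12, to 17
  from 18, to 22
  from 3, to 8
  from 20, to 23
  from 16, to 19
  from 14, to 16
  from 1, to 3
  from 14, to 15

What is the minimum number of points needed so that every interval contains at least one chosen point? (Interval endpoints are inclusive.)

4

By right end: [1,3]  [3,8]  [14,15]  [14,16]  [12,17]  [16,19]  [18,22]  [20,23]  [22,25]
[1,3] uncovered → point at 3; [14,15] uncovered → point at 15; [16,19] uncovered → point at 19; [20,23] uncovered → point at 23.
Points: 3, 15, 19, 23 (4 total).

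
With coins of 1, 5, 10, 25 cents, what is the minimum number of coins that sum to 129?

9

Greedy: take as many of the largest coin as possible, then repeat with the remainder.
129 = 5×25 + 4×1
Total coins = 5 + 4 = 9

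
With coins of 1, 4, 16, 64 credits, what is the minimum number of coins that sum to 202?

Greedy: take as many of the largest coin as possible, then repeat with the remainder.
202 − 3×64→10 − 2×4→2 − 2×1→0
Total coins = 3 + 2 + 2 = 7

7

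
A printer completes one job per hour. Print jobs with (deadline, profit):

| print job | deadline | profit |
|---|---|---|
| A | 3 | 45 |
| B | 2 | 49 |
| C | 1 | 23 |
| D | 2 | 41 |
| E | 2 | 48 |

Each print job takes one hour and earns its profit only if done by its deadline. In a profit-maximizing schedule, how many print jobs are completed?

3

Take jobs in profit order; each goes to the latest open slot no later than its deadline.
Profit order: B=49 E=48 A=45 D=41 C=23
Assign: B→slot 2, E→slot 1, A→slot 3, D skipped, C skipped.
Slots: [1:E] [2:B] [3:A]
3 of 5 scheduled.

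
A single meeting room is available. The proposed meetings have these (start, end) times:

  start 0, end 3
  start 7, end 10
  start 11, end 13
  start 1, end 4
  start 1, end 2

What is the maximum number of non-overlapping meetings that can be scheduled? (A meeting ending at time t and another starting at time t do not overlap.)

3

Greedy by earliest finish: after sorting by end time, pick each interval compatible with the last pick.
By end time: (1,2), (0,3), (1,4), (7,10), (11,13).
Pick (1,2); next start ≥ 2 → (7,10); next start ≥ 10 → (11,13).
Selected 3 meetings.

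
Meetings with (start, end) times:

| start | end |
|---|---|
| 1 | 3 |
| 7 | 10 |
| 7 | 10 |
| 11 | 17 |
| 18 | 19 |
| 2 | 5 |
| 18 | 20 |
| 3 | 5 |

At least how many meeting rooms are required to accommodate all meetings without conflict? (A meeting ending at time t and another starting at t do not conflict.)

2

Events (time:±→running): 1:+→1 2:+→2 … peak 2.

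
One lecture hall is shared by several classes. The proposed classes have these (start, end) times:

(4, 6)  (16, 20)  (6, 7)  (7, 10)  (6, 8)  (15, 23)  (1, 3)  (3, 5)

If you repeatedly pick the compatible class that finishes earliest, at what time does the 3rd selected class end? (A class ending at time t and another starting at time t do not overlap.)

By end time: (1,3), (3,5), (4,6), (6,7), (6,8), (7,10), (16,20), (15,23).
Pick (1,3); next start ≥ 3 → (3,5); next start ≥ 5 → (6,7); next start ≥ 7 → (7,10); next start ≥ 10 → (16,20).
Selected: (1,3) (3,5) (6,7) (7,10) (16,20)

7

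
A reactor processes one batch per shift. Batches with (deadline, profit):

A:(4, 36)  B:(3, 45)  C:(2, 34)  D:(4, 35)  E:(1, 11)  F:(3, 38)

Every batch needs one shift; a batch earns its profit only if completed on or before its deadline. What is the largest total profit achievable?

154

Sort by profit descending; place each in the latest free slot ≤ its deadline.
By profit: B(d3,45), F(d3,38), A(d4,36), D(d4,35), C(d2,34), E(d1,11)
B→slot 3; F→slot 2; A→slot 4; D→slot 1; C skipped; E skipped.
Profit = 35 + 38 + 45 + 36 = 154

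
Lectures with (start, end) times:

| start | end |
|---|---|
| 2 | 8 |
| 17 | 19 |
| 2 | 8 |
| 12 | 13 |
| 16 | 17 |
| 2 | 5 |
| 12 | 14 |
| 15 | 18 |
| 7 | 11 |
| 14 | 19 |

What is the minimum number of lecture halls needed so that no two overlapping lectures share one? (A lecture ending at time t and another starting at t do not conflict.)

starts: [2, 2, 2, 7, 12, 12, 14, 15, 16, 17]
ends:   [5, 8, 8, 11, 13, 14, 17, 18, 19, 19]
s2→1 s2→2 s2→3  — peak 3.

3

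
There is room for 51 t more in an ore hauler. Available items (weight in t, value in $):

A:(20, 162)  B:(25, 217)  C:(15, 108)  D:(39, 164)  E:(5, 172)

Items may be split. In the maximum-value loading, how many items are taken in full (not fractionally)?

Order: E (172/5=34.40) > B (217/25=8.68) > A (162/20=8.10) > C (108/15=7.20) > D (164/39=4.21)
Fill: take E (5 @ 172) → take B (25 @ 217) → take A (20 @ 162) → take 1/15 of C → 7.20; 51/51 used.
3 item(s) taken whole; one partial (take 1/15 of C).

3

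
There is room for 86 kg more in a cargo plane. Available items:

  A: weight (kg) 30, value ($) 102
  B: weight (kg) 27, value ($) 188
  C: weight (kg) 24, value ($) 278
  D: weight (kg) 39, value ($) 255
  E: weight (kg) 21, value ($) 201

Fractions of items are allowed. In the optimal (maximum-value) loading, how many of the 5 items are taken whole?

3

Sort by value per unit weight and fill in that order.
Order: C (278/24=11.58) > E (201/21=9.57) > B (188/27=6.96) > D (255/39=6.54) > A (102/30=3.40)
Fill: take C (24 @ 278) → take E (21 @ 201) → take B (27 @ 188) → take 14/39 of D → 91.54; 86/86 used.
3 item(s) taken whole; one partial (take 14/39 of D).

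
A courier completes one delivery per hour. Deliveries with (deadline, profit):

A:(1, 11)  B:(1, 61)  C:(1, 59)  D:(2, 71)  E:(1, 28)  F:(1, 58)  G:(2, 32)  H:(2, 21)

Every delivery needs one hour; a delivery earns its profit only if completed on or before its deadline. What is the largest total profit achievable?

Profit order: D=71 B=61 C=59 F=58 G=32 E=28 H=21 A=11
Assign: D→slot 2, B→slot 1, C skipped, F skipped, G skipped, E skipped, H skipped, A skipped.
Slots: [1:B] [2:D]
Profit = 61 + 71 = 132

132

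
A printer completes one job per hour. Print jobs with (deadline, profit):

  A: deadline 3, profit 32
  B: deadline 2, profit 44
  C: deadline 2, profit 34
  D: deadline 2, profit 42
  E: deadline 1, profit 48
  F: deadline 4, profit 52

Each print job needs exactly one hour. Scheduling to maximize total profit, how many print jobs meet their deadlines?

4

Profit order: F=52 E=48 B=44 D=42 C=34 A=32
Assign: F→slot 4, E→slot 1, B→slot 2, D skipped, C skipped, A→slot 3.
Slots: [1:E] [2:B] [3:A] [4:F]
4 of 6 scheduled.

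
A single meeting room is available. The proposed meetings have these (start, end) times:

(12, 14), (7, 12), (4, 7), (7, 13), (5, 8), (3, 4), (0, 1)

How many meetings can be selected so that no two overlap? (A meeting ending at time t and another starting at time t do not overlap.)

5

Sort by end time and greedily take each interval whose start is ≥ the last chosen end.
By end time: (0,1), (3,4), (4,7), (5,8), (7,12), (7,13), (12,14).
Pick (0,1); next start ≥ 1 → (3,4); next start ≥ 4 → (4,7); next start ≥ 7 → (7,12); next start ≥ 12 → (12,14).
Selected 5 meetings.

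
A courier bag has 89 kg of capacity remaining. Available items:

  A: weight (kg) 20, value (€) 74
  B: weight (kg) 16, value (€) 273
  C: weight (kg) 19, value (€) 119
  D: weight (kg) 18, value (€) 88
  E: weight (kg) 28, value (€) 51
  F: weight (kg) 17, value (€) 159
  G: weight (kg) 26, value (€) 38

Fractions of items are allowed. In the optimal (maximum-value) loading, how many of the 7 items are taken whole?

Ratios (sorted): B 17.06, F 9.35, C 6.26, D 4.89, A 3.70, E 1.82, G 1.46
take B (16 @ 273); take F (17 @ 159); take C (19 @ 119); take D (18 @ 88); take 19/20 of A → 70.30. Capacity used 89/89.
4 item(s) taken whole; one partial (take 19/20 of A).

4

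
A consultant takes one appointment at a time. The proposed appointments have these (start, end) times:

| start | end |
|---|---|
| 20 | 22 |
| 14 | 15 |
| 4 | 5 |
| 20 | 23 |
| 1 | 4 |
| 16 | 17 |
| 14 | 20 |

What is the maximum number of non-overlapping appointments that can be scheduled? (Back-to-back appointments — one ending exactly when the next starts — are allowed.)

5

Sort by end time and greedily take each interval whose start is ≥ the last chosen end.
By end time: (1,4), (4,5), (14,15), (16,17), (14,20), (20,22), (20,23).
Pick (1,4); next start ≥ 4 → (4,5); next start ≥ 5 → (14,15); next start ≥ 15 → (16,17); next start ≥ 17 → (20,22).
Selected 5 appointments.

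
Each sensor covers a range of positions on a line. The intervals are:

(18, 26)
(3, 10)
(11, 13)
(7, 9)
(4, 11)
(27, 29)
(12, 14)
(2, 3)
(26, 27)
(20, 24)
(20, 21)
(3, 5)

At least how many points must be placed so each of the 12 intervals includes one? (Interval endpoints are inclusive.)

5

Sort by right endpoint; whenever an interval is uncovered, place a point at its right end.
By right end: [2,3]  [3,5]  [7,9]  [3,10]  [4,11]  [11,13]  [12,14]  [20,21]  [20,24]  [18,26]  [26,27]  [27,29]
[2,3] uncovered → point at 3; [7,9] uncovered → point at 9; [11,13] uncovered → point at 13; [20,21] uncovered → point at 21; [26,27] uncovered → point at 27.
Points: 3, 9, 13, 21, 27 (5 total).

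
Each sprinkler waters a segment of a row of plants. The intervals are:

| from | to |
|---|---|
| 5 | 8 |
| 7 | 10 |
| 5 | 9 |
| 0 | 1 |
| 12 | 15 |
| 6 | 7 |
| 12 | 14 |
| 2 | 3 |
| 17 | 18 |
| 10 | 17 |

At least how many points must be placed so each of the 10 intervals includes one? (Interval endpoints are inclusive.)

Process intervals by earliest right end; each time one isn't hit yet, stab at its right endpoint.
By right end: [0,1]  [2,3]  [6,7]  [5,8]  [5,9]  [7,10]  [12,14]  [12,15]  [10,17]  [17,18]
[0,1] uncovered → point at 1; [2,3] uncovered → point at 3; [6,7] uncovered → point at 7; [12,14] uncovered → point at 14; [17,18] uncovered → point at 18.
Points: 1, 3, 7, 14, 18 (5 total).

5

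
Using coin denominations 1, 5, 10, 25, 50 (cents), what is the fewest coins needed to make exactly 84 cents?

7

Greedy: take as many of the largest coin as possible, then repeat with the remainder.
84 − 1×50→34 − 1×25→9 − 1×5→4 − 4×1→0
Total coins = 1 + 1 + 1 + 4 = 7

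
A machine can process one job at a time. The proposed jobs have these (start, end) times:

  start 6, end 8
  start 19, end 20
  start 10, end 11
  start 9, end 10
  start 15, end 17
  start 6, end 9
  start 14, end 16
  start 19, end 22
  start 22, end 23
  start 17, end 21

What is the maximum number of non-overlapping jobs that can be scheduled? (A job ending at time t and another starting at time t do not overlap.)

Sorted by end: (6,8)  (6,9)  (9,10)  (10,11)  (14,16)  (15,17)  (19,20)  (17,21)  (19,22)  (22,23)
take (6,8); skip (6,9); take (9,10); take (10,11); take (14,16); take (19,20); take (22,23).
Selected 6 jobs.

6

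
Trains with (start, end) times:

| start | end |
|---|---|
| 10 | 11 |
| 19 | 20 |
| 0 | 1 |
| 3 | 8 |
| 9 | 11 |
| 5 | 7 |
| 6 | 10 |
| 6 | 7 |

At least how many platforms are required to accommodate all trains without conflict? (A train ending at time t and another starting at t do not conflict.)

Events (time:±→running): 0:+→1 1:-→0 3:+→1 5:+→2 6:+→3 6:+→4 … peak 4.

4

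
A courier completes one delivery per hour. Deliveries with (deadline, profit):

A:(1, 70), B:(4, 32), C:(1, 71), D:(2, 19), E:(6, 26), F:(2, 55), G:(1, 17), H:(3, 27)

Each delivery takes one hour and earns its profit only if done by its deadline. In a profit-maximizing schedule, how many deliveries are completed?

5

By profit: C(d1,71), A(d1,70), F(d2,55), B(d4,32), H(d3,27), E(d6,26), D(d2,19), G(d1,17)
C→slot 1; A skipped; F→slot 2; B→slot 4; H→slot 3; E→slot 6; D skipped; G skipped.
5 of 8 scheduled.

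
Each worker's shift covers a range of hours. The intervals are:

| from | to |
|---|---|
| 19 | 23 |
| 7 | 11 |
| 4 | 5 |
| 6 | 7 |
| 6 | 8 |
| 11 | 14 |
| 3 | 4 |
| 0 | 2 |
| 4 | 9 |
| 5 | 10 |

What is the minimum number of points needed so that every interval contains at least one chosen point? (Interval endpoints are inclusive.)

5

Sorted: [0,2] [3,4] [4,5] [6,7] [6,8] [4,9] [5,10] [7,11] [11,14] [19,23]
{[0,2]} hit by 2; {[3,4],[4,5]} hit by 4; {[6,7],[6,8],[4,9],[5,10],[7,11]} hit by 7; {[11,14]} hit by 14; {[19,23]} hit by 23.
Points: 2, 4, 7, 14, 23 (5 total).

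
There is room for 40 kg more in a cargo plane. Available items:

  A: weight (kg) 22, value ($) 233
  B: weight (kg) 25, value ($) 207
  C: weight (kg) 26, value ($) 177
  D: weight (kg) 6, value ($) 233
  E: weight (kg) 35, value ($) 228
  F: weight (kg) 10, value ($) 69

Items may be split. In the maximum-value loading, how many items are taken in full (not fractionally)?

2

Greedy by value/weight ratio, highest first.
Ratios (sorted): D 38.83, A 10.59, B 8.28, F 6.90, C 6.81, E 6.51
take D (6 @ 233); take A (22 @ 233); take 12/25 of B → 99.36. Capacity used 40/40.
2 item(s) taken whole; one partial (take 12/25 of B).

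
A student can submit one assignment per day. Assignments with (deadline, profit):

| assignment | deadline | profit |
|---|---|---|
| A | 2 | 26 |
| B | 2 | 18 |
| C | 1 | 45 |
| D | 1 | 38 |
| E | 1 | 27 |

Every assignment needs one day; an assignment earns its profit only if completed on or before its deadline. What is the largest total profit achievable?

71

Sort by profit descending; place each in the latest free slot ≤ its deadline.
By profit: C(d1,45), D(d1,38), E(d1,27), A(d2,26), B(d2,18)
C→slot 1; D skipped; E skipped; A→slot 2; B skipped.
Profit = 45 + 26 = 71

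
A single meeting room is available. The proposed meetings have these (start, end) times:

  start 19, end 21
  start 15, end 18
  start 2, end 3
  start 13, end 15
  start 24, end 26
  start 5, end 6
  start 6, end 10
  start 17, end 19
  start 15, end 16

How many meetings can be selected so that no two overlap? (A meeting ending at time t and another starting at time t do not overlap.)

8

Greedy by earliest finish: after sorting by end time, pick each interval compatible with the last pick.
Sorted by end: (2,3)  (5,6)  (6,10)  (13,15)  (15,16)  (15,18)  (17,19)  (19,21)  (24,26)
take (2,3); take (5,6); take (6,10); take (13,15); take (15,16); take (17,19); take (19,21); take (24,26).
Selected 8 meetings.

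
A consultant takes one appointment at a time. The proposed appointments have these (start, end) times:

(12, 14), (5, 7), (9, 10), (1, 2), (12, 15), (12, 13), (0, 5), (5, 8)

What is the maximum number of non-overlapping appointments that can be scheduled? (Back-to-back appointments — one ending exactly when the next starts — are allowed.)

Sorted by end: (1,2)  (0,5)  (5,7)  (5,8)  (9,10)  (12,13)  (12,14)  (12,15)
take (1,2); take (5,7); skip (5,8); take (9,10); take (12,13).
Selected 4 appointments.

4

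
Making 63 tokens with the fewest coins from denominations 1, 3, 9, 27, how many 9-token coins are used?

1

Greedy: take as many of the largest coin as possible, then repeat with the remainder.
63 = 2×27 + 1×9
Count of 9: 1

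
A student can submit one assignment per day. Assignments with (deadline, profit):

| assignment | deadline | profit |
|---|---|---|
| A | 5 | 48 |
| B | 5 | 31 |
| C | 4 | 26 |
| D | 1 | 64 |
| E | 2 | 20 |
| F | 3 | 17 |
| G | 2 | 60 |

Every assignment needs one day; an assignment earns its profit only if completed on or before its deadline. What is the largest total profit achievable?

Sort by profit descending; place each in the latest free slot ≤ its deadline.
By profit: D(d1,64), G(d2,60), A(d5,48), B(d5,31), C(d4,26), E(d2,20), F(d3,17)
D→slot 1; G→slot 2; A→slot 5; B→slot 4; C→slot 3; E skipped; F skipped.
Profit = 64 + 60 + 26 + 31 + 48 = 229

229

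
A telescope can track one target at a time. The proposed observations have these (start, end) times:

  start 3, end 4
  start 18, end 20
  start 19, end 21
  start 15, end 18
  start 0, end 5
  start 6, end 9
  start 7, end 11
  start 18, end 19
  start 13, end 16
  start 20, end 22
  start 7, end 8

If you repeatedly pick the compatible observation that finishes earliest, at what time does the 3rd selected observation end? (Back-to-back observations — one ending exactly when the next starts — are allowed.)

By end time: (3,4), (0,5), (7,8), (6,9), (7,11), (13,16), (15,18), (18,19), (18,20), (19,21), (20,22).
Pick (3,4); next start ≥ 4 → (7,8); next start ≥ 8 → (13,16); next start ≥ 16 → (18,19); next start ≥ 19 → (19,21).
Selected: (3,4) (7,8) (13,16) (18,19) (19,21)

16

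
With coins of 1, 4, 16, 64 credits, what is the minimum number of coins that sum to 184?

Use the largest denomination that fits, subtract, and repeat.
184 = 2×64 + 3×16 + 2×4
Total coins = 2 + 3 + 2 = 7

7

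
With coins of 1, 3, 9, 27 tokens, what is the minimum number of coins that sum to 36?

2

36 = 1×27 + 1×9
Total coins = 1 + 1 = 2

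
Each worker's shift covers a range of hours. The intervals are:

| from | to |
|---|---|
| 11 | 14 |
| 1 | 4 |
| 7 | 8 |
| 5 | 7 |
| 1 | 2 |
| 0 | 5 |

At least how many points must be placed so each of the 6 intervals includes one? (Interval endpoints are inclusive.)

Process intervals by earliest right end; each time one isn't hit yet, stab at its right endpoint.
Sorted: [1,2] [1,4] [0,5] [5,7] [7,8] [11,14]
{[1,2],[1,4],[0,5]} hit by 2; {[5,7],[7,8]} hit by 7; {[11,14]} hit by 14.
Points: 2, 7, 14 (3 total).

3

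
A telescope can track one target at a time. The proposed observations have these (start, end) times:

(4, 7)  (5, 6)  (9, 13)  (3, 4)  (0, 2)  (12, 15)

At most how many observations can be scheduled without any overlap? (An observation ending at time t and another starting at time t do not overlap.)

Sort by end time and greedily take each interval whose start is ≥ the last chosen end.
Sorted by end: (0,2)  (3,4)  (5,6)  (4,7)  (9,13)  (12,15)
take (0,2); take (3,4); take (5,6); take (9,13).
Selected 4 observations.

4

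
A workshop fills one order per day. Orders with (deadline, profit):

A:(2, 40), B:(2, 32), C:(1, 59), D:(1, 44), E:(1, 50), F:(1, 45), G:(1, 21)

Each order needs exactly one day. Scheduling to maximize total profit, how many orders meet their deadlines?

2

Take jobs in profit order; each goes to the latest open slot no later than its deadline.
Profit order: C=59 E=50 F=45 D=44 A=40 B=32 G=21
Assign: C→slot 1, E skipped, F skipped, D skipped, A→slot 2, B skipped, G skipped.
Slots: [1:C] [2:A]
2 of 7 scheduled.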